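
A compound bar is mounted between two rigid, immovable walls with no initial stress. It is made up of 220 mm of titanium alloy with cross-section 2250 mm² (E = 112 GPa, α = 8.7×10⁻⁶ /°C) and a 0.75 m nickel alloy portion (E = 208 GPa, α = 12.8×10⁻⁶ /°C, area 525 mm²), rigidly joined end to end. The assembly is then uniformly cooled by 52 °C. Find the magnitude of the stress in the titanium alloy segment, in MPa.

Free thermal contraction of the whole bar: Σ αᵢΔT Lᵢ = 8.7×10⁻⁶×52×220 + 12.8×10⁻⁶×52×750 = 0.5987 mm.
Since the ends are fixed, an axial force P builds up, equal in every segment, with P · Σ Lᵢ/(AᵢEᵢ) = δ_free.
Σ Lᵢ/(AᵢEᵢ) = 220/(2250×112×10³) + 750/(525×208×10³) = 7.741×10⁻⁶ mm/N.
Hence P = δ_free / Σ(L/AE) = 0.5987/7.741×10⁻⁶ = 77.34 kN (tensile).
σ_{titanium alloy} = P / A = 77340 / 2250 = 34.37 MPa.

σ ≈ 34.4 MPa (tensile)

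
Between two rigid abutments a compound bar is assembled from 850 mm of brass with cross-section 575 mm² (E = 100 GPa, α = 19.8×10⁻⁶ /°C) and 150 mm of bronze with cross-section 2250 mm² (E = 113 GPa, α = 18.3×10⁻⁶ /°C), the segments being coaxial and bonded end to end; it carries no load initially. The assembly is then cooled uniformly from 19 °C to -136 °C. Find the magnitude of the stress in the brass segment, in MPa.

With the walls removed the bar would change length by δ_free = Σ αᵢΔT Lᵢ = 19.8×10⁻⁶×155×850 + 18.3×10⁻⁶×155×150 = 3.034 mm.
Since the ends are fixed, an axial force P builds up, equal in every segment, with P · Σ Lᵢ/(AᵢEᵢ) = δ_free.
Σ Lᵢ/(AᵢEᵢ) = 850/(575×100×10³) + 150/(2250×113×10³) = 1.537×10⁻⁵ mm/N.
So P = 3.034 / 1.537×10⁻⁵ = 197.4 kN, tensile.
σ_{brass} = P / A = 197400 / 575 = 343.3 MPa.

σ ≈ 343 MPa (tensile)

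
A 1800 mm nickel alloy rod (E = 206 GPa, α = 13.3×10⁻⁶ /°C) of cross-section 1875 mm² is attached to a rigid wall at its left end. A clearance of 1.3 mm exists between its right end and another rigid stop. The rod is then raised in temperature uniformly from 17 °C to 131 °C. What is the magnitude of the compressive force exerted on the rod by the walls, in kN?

Free thermal elongation = αΔT L = 13.3×10⁻⁶ × 114 × 1800 = 2.729 mm.
After closing the 1.3 mm clearance, 2.729 − 1.3 = 1.429 mm of expansion remains to be suppressed by the wall.
That suppressed elongation corresponds to σ = E·Δ/L = 206×10³ × 1.429/1800 = 163.6 MPa.
P = σA = 163.6 × 1875 = 306.7 kN.

P ≈ 307 kN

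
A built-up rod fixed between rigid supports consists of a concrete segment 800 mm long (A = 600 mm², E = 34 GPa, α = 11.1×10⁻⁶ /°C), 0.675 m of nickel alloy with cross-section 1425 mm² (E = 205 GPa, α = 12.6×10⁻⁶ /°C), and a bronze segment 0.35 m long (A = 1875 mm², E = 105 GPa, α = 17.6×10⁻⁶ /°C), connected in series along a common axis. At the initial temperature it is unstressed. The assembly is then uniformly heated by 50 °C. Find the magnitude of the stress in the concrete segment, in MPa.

σ ≈ 45.3 MPa (compressive)

If the supports were absent, the total length change would be Σ αᵢΔT Lᵢ = 11.1×10⁻⁶×50×800 + 12.6×10⁻⁶×50×675 + 17.6×10⁻⁶×50×350 = 1.177 mm.
Since the ends are fixed, an axial force P builds up, equal in every segment, with P · Σ Lᵢ/(AᵢEᵢ) = δ_free.
Σ Lᵢ/(AᵢEᵢ) = 800/(600×34×10³) + 675/(1425×205×10³) + 350/(1875×105×10³) = 4.33×10⁻⁵ mm/N.
Hence P = δ_free / Σ(L/AE) = 1.177/4.33×10⁻⁵ = 27.19 kN (compressive).
σ_{concrete} = P / A = 27190 / 600 = 45.31 MPa.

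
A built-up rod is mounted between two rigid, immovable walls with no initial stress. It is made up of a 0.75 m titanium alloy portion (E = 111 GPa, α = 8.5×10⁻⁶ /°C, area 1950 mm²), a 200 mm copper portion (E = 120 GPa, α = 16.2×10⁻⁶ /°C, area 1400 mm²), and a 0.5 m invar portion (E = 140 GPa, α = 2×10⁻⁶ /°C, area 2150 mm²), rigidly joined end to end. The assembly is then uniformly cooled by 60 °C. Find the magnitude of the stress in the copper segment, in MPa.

σ ≈ 72 MPa (tensile)

If the supports were absent, the total length change would be Σ αᵢΔT Lᵢ = 8.5×10⁻⁶×60×750 + 16.2×10⁻⁶×60×200 + 2×10⁻⁶×60×500 = 0.6369 mm.
The rigid supports impose zero overall length change; the single axial force P common to all segments must satisfy P Σ Lᵢ/(AᵢEᵢ) = δ_free.
The series flexibility is Σ Lᵢ/(AᵢEᵢ) = 750/(1950×111×10³) + 200/(1400×120×10³) + 500/(2150×140×10³) = 6.317×10⁻⁶ mm/N.
Hence P = δ_free / Σ(L/AE) = 0.6369/6.317×10⁻⁶ = 100.8 kN (tensile).
σ_{copper} = P / A = 100800 / 1400 = 72.02 MPa.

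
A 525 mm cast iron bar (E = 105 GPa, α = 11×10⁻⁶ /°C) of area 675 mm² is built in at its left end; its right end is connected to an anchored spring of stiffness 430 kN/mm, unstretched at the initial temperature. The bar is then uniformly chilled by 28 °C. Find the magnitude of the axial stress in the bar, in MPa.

If the spring were absent the bar would shorten by αΔT L = 11×10⁻⁶ × 28 × 525 = 0.1617 mm.
With a force P in the spring, the elastic change of the bar is PL/(AE) and that of the spring is P/k; compatibility requires their sum to equal δ_free.
P [ L/(AE) + 1/k ] = δ_free → P [ 525/(675×105×10³) + 1/(430×10³) ] = 0.1617.
P = 0.1617 / 9.733×10⁻⁶ = 16610 N.
σ = P/A = 16610/675 = 24.61 MPa.

σ ≈ 24.6 MPa (tensile)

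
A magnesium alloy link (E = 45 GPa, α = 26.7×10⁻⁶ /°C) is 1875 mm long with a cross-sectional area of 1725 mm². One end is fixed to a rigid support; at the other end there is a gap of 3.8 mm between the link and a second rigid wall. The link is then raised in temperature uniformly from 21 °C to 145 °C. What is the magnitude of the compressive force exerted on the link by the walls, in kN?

P ≈ 99.7 kN

If the wall were absent the link would grow by αΔT L = 26.7×10⁻⁶ × 124 × 1875 = 6.208 mm.
This exceeds the 3.8 mm gap, so the wall pushes back. The portion of expansion that must be recovered elastically is δ_free − gap = 6.208 − 3.8 = 2.408 mm.
That suppressed elongation corresponds to σ = E·Δ/L = 45×10³ × 2.408/1875 = 57.79 MPa.
P = σA = 57.79 × 1725 = 99.68 kN.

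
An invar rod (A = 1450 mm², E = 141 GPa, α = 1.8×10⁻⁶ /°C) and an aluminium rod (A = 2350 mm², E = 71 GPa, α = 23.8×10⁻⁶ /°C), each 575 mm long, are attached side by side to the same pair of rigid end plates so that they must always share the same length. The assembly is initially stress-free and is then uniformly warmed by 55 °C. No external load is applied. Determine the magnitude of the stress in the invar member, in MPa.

Equilibrium of a rigid end plate with no external load gives equal and opposite internal forces ±P in the two members. Since α_{aluminium} > α_{invar}, heating drives the aluminium into compression and the invar into tension.
Setting the final lengths equal and cancelling L: (α₁ − α₂)ΔT = P/(A₁E₁) + P/(A₂E₂).
|α₁ − α₂|·ΔT = 22×10⁻⁶ × 55 = 0.00121.
1/(A₁E₁) + 1/(A₂E₂) = 1/(1450×141×10³) + 1/(2350×71×10³) = 1.088×10⁻⁸ N⁻¹.
P = 0.00121 / 1.088×10⁻⁸ = 111200 N = 111.2 kN.
σ_{invar} = P/A₁ = 111200/1450 = 76.67 MPa, tensile.

σ ≈ 76.7 MPa (tensile)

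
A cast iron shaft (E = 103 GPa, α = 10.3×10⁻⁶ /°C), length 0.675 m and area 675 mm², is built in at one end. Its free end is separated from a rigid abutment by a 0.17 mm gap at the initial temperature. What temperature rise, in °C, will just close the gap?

ΔT ≈ 24.5 °C

Contact occurs when the free expansion equals the gap: αΔT L = 0.17 mm.
So ΔT = g/(αL) = 0.17/(10.3×10⁻⁶ × 675) = 24.45 °C.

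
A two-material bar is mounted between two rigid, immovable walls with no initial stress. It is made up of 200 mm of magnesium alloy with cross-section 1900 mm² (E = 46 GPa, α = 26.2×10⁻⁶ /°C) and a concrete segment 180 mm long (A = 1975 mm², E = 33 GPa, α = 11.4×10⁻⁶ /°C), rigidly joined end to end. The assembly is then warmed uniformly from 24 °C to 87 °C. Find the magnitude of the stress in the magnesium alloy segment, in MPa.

σ ≈ 47.9 MPa (compressive)

If the supports were absent, the total length change would be Σ αᵢΔT Lᵢ = 26.2×10⁻⁶×63×200 + 11.4×10⁻⁶×63×180 = 0.4594 mm.
The walls prevent any net length change, so an axial force P (same in every segment) develops. Compatibility: P · Σ Lᵢ/(AᵢEᵢ) = δ_free.
The series flexibility is Σ Lᵢ/(AᵢEᵢ) = 200/(1900×46×10³) + 180/(1975×33×10³) = 5.05×10⁻⁶ mm/N.
P = 0.4594 / 5.05×10⁻⁶ = 90970 N = 90.97 kN, compressive.
σ_{magnesium alloy} = P / A = 90970 / 1900 = 47.88 MPa.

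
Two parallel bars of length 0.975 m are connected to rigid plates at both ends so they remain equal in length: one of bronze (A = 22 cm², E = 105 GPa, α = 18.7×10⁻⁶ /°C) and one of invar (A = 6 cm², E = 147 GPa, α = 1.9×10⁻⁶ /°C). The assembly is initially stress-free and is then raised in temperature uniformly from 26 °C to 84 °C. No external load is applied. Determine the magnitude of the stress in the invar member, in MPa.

σ ≈ 104 MPa (tensile)

The bronze has the larger α, so on heating it would change length more than the invar if both were free. The rigid plates force a common final length, so the bronze is put into compression and the invar into tension, with equal and opposite forces P (no external load).
Equating the net (thermal + elastic) strains gives |α₁ − α₂|·ΔT = P·[1/(A₁E₁) + 1/(A₂E₂)].
|α₁ − α₂|·ΔT = 16.8×10⁻⁶ × 58 = 0.0009744.
1/(A₁E₁) + 1/(A₂E₂) = 1/(2200×105×10³) + 1/(600×147×10³) = 1.567×10⁻⁸ N⁻¹.
P = 0.0009744 / 1.567×10⁻⁸ = 62190 N = 62.19 kN.
σ_{invar} = P/A₂ = 62190/600 = 103.7 MPa, tensile.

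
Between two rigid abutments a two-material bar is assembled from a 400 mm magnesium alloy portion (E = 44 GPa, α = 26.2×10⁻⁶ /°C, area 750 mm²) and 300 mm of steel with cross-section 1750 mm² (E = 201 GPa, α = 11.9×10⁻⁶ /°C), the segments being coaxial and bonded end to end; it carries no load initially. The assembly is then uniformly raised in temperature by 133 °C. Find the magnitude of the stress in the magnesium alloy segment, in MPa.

σ ≈ 192 MPa (compressive)

Free thermal expansion of the whole bar: Σ αᵢΔT Lᵢ = 26.2×10⁻⁶×133×400 + 11.9×10⁻⁶×133×300 = 1.869 mm.
The rigid supports impose zero overall length change; the single axial force P common to all segments must satisfy P Σ Lᵢ/(AᵢEᵢ) = δ_free.
The series flexibility is Σ Lᵢ/(AᵢEᵢ) = 400/(750×44×10³) + 300/(1750×201×10³) = 1.297×10⁻⁵ mm/N.
So P = 1.869 / 1.297×10⁻⁵ = 144 kN, compressive.
σ_{magnesium alloy} = P / A = 144000 / 750 = 192 MPa.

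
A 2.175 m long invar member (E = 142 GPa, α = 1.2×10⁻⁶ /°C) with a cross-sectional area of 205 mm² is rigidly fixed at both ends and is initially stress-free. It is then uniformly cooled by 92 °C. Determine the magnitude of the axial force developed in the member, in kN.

P ≈ 3.21 kN (tensile)

The ends cannot move, so σ = EαΔT = 142×10³ × 1.2×10⁻⁶ × 92 = 15.68 MPa.
Axial force P = σA = 15.68 × 205 = 3214 N = 3.214 kN, tensile.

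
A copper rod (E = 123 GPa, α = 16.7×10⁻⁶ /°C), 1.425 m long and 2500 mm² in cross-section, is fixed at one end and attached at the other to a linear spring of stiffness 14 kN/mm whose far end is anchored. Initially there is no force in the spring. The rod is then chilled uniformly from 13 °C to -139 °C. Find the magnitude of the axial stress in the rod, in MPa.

σ ≈ 19 MPa (tensile)

Free thermal contraction: δ_free = αΔT L = 16.7×10⁻⁶ × 152 × 1425 = 3.617 mm.
With a force P in the spring, the elastic change of the rod is PL/(AE) and that of the spring is P/k; compatibility requires their sum to equal δ_free.
So P = δ_free / [L/(AE) + 1/k] = 3.617 / [ 1425/(2500×123×10³) + 1/(14×10³) ].
P = 3.617 / 7.606×10⁻⁵ = 47560 N.
σ = P/A = 47560/2500 = 19.02 MPa.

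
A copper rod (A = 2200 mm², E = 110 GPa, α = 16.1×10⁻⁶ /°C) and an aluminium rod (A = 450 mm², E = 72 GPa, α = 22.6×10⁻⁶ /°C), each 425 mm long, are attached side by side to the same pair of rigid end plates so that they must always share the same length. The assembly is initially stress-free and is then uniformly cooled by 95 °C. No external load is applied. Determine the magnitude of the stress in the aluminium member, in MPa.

Both members must finish at the same length. With the larger α, the aluminium tends to over-contract; the plates restrain it, putting the aluminium in tension and the copper in compression. With no external load the two internal forces are equal and opposite, magnitude P.
Equating the net (thermal + elastic) strains gives |α₁ − α₂|·ΔT = P·[1/(A₁E₁) + 1/(A₂E₂)].
|α₁ − α₂|·ΔT = 6.5×10⁻⁶ × 95 = 0.0006175.
1/(A₁E₁) + 1/(A₂E₂) = 1/(2200×110×10³) + 1/(450×72×10³) = 3.5×10⁻⁸ N⁻¹.
P = 0.0006175 / 3.5×10⁻⁸ = 17640 N = 17.64 kN.
σ_{aluminium} = P/A₂ = 17640/450 = 39.21 MPa, tensile.

σ ≈ 39.2 MPa (tensile)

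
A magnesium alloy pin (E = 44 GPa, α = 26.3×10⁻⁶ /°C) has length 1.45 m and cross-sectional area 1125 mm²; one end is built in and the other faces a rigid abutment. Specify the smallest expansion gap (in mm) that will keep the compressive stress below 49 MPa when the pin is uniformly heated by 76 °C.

Free expansion if unrestrained: δ_free = αΔT L = 26.3×10⁻⁶ × 76 × 1450 = 2.898 mm.
At the allowable stress the elastic shortening the wall may impose is σL/E = 49 × 1450 / (44×10³) = 1.615 mm.
So the gap has to take up the difference, g_min = δ_free − σL/E = 2.898 − 1.615 = 1.283 mm.

g ≈ 1.28 mm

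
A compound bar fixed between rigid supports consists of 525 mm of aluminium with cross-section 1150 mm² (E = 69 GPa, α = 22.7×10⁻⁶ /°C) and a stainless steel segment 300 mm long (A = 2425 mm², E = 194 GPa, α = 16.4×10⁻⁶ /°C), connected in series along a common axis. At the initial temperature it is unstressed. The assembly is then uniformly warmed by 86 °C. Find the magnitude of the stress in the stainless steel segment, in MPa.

σ ≈ 82.3 MPa (compressive)

If the supports were absent, the total length change would be Σ αᵢΔT Lᵢ = 22.7×10⁻⁶×86×525 + 16.4×10⁻⁶×86×300 = 1.448 mm.
Since the ends are fixed, an axial force P builds up, equal in every segment, with P · Σ Lᵢ/(AᵢEᵢ) = δ_free.
The series flexibility is Σ Lᵢ/(AᵢEᵢ) = 525/(1150×69×10³) + 300/(2425×194×10³) = 7.254×10⁻⁶ mm/N.
So P = 1.448 / 7.254×10⁻⁶ = 199.6 kN, compressive.
σ_{stainless steel} = P / A = 199600 / 2425 = 82.32 MPa.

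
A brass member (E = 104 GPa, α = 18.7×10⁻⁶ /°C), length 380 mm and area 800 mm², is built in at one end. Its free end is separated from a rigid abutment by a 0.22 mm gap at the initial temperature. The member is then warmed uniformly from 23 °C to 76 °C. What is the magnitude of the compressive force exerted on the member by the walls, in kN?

Unrestrained expansion: δ_free = αΔT L = 18.7×10⁻⁶ × 53 × 380 = 0.3766 mm.
This exceeds the 0.22 mm gap, so the wall pushes back. The portion of expansion that must be recovered elastically is δ_free − gap = 0.3766 − 0.22 = 0.1566 mm.
That suppressed elongation corresponds to σ = E·Δ/L = 104×10³ × 0.1566/380 = 42.86 MPa.
P = σA = 42.86 × 800 = 34.29 kN.

P ≈ 34.3 kN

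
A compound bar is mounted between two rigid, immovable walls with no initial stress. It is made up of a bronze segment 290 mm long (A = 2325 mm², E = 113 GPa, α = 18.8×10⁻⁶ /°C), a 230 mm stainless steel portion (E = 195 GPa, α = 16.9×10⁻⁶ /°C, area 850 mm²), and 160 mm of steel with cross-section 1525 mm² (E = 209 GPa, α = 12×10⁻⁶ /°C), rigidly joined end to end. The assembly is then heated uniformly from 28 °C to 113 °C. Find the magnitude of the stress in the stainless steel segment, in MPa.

σ ≈ 376 MPa (compressive)

Free thermal expansion of the whole bar: Σ αᵢΔT Lᵢ = 18.8×10⁻⁶×85×290 + 16.9×10⁻⁶×85×230 + 12×10⁻⁶×85×160 = 0.957 mm.
The rigid supports impose zero overall length change; the single axial force P common to all segments must satisfy P Σ Lᵢ/(AᵢEᵢ) = δ_free.
The series flexibility is Σ Lᵢ/(AᵢEᵢ) = 290/(2325×113×10³) + 230/(850×195×10³) + 160/(1525×209×10³) = 2.993×10⁻⁶ mm/N.
Hence P = δ_free / Σ(L/AE) = 0.957/2.993×10⁻⁶ = 319.7 kN (compressive).
σ_{stainless steel} = P / A = 319700 / 850 = 376.1 MPa.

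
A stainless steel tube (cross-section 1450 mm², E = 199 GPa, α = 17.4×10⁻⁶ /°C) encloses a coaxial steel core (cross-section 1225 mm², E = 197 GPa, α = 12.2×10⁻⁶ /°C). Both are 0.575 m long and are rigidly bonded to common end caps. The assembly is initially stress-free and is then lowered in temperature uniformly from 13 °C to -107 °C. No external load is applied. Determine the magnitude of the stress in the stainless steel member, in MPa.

Both members must finish at the same length. With the larger α, the stainless steel tends to over-contract; the plates restrain it, putting the stainless steel in tension and the steel in compression. With no external load the two internal forces are equal and opposite, magnitude P.
Setting the final lengths equal and cancelling L: (α₁ − α₂)ΔT = P/(A₁E₁) + P/(A₂E₂).
|α₁ − α₂|·ΔT = 5.2×10⁻⁶ × 120 = 0.000624.
1/(A₁E₁) + 1/(A₂E₂) = 1/(1450×199×10³) + 1/(1225×197×10³) = 7.609×10⁻⁹ N⁻¹.
So P = 0.000624 / 7.609×10⁻⁹ = 82 kN.
σ_{stainless steel} = P/A₁ = 82000/1450 = 56.55 MPa, tensile.

σ ≈ 56.6 MPa (tensile)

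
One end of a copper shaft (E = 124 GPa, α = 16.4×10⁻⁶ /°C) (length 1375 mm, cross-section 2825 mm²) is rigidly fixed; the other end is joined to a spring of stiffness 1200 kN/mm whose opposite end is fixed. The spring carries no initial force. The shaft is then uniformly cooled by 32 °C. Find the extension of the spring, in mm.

If the spring were absent the shaft would shorten by αΔT L = 16.4×10⁻⁶ × 32 × 1375 = 0.7216 mm.
Let P be the tensile force in the spring. The shaft extends elastically by PL/(AE) and the spring stretches by P/k; together these equal δ_free.
P [ L/(AE) + 1/k ] = δ_free → P [ 1375/(2825×124×10³) + 1/(1200×10³) ] = 0.7216.
P = 0.7216 / 4.759×10⁻⁶ = 151600 N.
Spring extension = P/k = 151600/(1200×10³) = 0.1264 mm.

δ ≈ 0.126 mm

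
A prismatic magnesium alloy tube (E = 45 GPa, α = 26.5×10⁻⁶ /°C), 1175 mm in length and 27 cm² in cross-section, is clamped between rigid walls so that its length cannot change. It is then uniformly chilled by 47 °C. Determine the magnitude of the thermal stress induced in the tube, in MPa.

σ ≈ 56 MPa (tensile)

Because both ends are immovable the net strain is zero, and the suppressed thermal strain is αΔT = 26.5×10⁻⁶ × 47 = 1245.5×10⁻⁶.
The stress required to suppress this strain is σ = Eε = 45×10³ × 1245.5×10⁻⁶ = 56.05 MPa, tensile since the tube is trying to contract.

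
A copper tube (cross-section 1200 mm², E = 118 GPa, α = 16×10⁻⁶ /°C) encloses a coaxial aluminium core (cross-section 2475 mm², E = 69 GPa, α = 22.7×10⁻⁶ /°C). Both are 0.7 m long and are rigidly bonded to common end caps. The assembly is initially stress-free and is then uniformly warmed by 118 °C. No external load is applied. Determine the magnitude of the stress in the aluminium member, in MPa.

The aluminium has the larger α, so on heating it would change length more than the copper if both were free. The rigid plates force a common final length, so the aluminium is put into compression and the copper into tension, with equal and opposite forces P (no external load).
Setting the final lengths equal and cancelling L: (α₁ − α₂)ΔT = P/(A₁E₁) + P/(A₂E₂).
|α₁ − α₂|·ΔT = 6.7×10⁻⁶ × 118 = 0.0007906.
1/(A₁E₁) + 1/(A₂E₂) = 1/(1200×118×10³) + 1/(2475×69×10³) = 1.292×10⁻⁸ N⁻¹.
P = 0.0007906 / 1.292×10⁻⁸ = 61200 N = 61.2 kN.
σ_{aluminium} = P/A₂ = 61200/2475 = 24.73 MPa, compressive.

σ ≈ 24.7 MPa (compressive)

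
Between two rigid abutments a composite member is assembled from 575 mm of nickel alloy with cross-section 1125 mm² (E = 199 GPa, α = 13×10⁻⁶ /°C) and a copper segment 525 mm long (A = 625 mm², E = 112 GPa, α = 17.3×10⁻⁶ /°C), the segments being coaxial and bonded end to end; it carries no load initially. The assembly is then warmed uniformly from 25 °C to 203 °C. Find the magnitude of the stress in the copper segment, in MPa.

With the walls removed the bar would change length by δ_free = Σ αᵢΔT Lᵢ = 13×10⁻⁶×178×575 + 17.3×10⁻⁶×178×525 = 2.947 mm.
Since the ends are fixed, an axial force P builds up, equal in every segment, with P · Σ Lᵢ/(AᵢEᵢ) = δ_free.
The series flexibility is Σ Lᵢ/(AᵢEᵢ) = 575/(1125×199×10³) + 525/(625×112×10³) = 1.007×10⁻⁵ mm/N.
So P = 2.947 / 1.007×10⁻⁵ = 292.7 kN, compressive.
σ_{copper} = P / A = 292700 / 625 = 468.4 MPa.

σ ≈ 468 MPa (compressive)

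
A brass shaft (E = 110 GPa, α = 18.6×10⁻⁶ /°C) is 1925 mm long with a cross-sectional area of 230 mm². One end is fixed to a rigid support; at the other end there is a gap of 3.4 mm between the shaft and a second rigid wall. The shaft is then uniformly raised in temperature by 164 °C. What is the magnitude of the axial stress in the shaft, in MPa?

Unrestrained expansion: δ_free = αΔT L = 18.6×10⁻⁶ × 164 × 1925 = 5.872 mm.
This exceeds the 3.4 mm gap, so the wall pushes back. The portion of expansion that must be recovered elastically is δ_free − gap = 5.872 − 3.4 = 2.472 mm.
So σ = E(δ_free − g)/L = 110×10³ × 2.472/1925 = 141.3 MPa.

σ ≈ 141 MPa (compressive)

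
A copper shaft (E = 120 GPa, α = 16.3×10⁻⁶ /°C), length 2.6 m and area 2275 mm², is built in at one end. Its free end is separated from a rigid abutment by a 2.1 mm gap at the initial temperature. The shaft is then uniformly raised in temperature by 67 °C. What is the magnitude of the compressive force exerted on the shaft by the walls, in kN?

P ≈ 77.6 kN

Free thermal elongation = αΔT L = 16.3×10⁻⁶ × 67 × 2600 = 2.839 mm.
The gap closes (δ_free > 2.1 mm) and the wall then resists a further 2.839 − 2.1 = 0.7395 mm of expansion.
So σ = E(δ_free − g)/L = 120×10³ × 0.7395/2600 = 34.13 MPa.
P = σA = 34.13 × 2275 = 77.64 kN.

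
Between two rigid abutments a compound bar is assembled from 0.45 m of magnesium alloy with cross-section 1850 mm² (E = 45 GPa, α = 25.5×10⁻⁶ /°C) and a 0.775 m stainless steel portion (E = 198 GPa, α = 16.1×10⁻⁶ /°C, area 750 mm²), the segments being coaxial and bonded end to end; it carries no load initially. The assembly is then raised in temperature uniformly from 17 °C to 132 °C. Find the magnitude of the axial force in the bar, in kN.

P ≈ 259 kN (compressive)

If the supports were absent, the total length change would be Σ αᵢΔT Lᵢ = 25.5×10⁻⁶×115×450 + 16.1×10⁻⁶×115×775 = 2.755 mm.
The walls prevent any net length change, so an axial force P (same in every segment) develops. Compatibility: P · Σ Lᵢ/(AᵢEᵢ) = δ_free.
Σ Lᵢ/(AᵢEᵢ) = 450/(1850×45×10³) + 775/(750×198×10³) = 1.062×10⁻⁵ mm/N.
So P = 2.755 / 1.062×10⁻⁵ = 259.3 kN, compressive.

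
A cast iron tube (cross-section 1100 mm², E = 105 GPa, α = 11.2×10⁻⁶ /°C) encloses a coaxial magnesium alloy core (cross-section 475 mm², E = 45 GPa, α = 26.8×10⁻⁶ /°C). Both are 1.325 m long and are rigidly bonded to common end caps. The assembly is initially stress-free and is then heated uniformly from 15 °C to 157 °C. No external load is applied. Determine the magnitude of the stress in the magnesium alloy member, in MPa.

Equilibrium of a rigid end plate with no external load gives equal and opposite internal forces ±P in the two members. Since α_{magnesium alloy} > α_{cast iron}, heating drives the magnesium alloy into compression and the cast iron into tension.
Setting the final lengths equal and cancelling L: (α₁ − α₂)ΔT = P/(A₁E₁) + P/(A₂E₂).
|α₁ − α₂|·ΔT = 15.6×10⁻⁶ × 142 = 0.002215.
1/(A₁E₁) + 1/(A₂E₂) = 1/(1100×105×10³) + 1/(475×45×10³) = 5.544×10⁻⁸ N⁻¹.
So P = 0.002215 / 5.544×10⁻⁸ = 39.96 kN.
σ_{magnesium alloy} = P/A₂ = 39960/475 = 84.12 MPa, compressive.

σ ≈ 84.1 MPa (compressive)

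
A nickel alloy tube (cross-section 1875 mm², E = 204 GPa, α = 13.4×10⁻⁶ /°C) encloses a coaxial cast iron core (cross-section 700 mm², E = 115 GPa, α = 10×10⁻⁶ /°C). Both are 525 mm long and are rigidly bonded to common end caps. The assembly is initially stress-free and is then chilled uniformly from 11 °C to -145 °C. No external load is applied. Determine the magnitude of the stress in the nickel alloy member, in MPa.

Both members must finish at the same length. With the larger α, the nickel alloy tends to over-contract; the plates restrain it, putting the nickel alloy in tension and the cast iron in compression. With no external load the two internal forces are equal and opposite, magnitude P.
Equating the net (thermal + elastic) strains gives |α₁ − α₂|·ΔT = P·[1/(A₁E₁) + 1/(A₂E₂)].
|α₁ − α₂|·ΔT = 3.4×10⁻⁶ × 156 = 0.0005304.
1/(A₁E₁) + 1/(A₂E₂) = 1/(1875×204×10³) + 1/(700×115×10³) = 1.504×10⁻⁸ N⁻¹.
P = 0.0005304 / 1.504×10⁻⁸ = 35270 N = 35.27 kN.
σ_{nickel alloy} = P/A₁ = 35270/1875 = 18.81 MPa, tensile.

σ ≈ 18.8 MPa (tensile)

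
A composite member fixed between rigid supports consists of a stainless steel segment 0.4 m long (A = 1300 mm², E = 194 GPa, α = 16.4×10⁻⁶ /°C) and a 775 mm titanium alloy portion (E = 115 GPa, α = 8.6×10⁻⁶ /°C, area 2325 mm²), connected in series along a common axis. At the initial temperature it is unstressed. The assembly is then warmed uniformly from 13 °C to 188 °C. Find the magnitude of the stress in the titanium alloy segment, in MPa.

With the walls removed the bar would change length by δ_free = Σ αᵢΔT Lᵢ = 16.4×10⁻⁶×175×400 + 8.6×10⁻⁶×175×775 = 2.314 mm.
Since the ends are fixed, an axial force P builds up, equal in every segment, with P · Σ Lᵢ/(AᵢEᵢ) = δ_free.
The series flexibility is Σ Lᵢ/(AᵢEᵢ) = 400/(1300×194×10³) + 775/(2325×115×10³) = 4.485×10⁻⁶ mm/N.
Hence P = δ_free / Σ(L/AE) = 2.314/4.485×10⁻⁶ = 516.1 kN (compressive).
σ_{titanium alloy} = P / A = 516100 / 2325 = 222 MPa.

σ ≈ 222 MPa (compressive)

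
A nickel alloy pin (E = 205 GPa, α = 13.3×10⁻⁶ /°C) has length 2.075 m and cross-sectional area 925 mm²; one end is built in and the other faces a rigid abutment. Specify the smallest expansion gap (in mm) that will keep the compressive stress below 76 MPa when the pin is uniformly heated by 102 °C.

Free expansion if unrestrained: δ_free = αΔT L = 13.3×10⁻⁶ × 102 × 2075 = 2.815 mm.
A stress of 76 MPa corresponds to the wall pushing the pin back by σL/E = 76×2075/(205×10³) = 0.7693 mm.
So the gap has to take up the difference, g_min = δ_free − σL/E = 2.815 − 0.7693 = 2.046 mm.

g ≈ 2.05 mm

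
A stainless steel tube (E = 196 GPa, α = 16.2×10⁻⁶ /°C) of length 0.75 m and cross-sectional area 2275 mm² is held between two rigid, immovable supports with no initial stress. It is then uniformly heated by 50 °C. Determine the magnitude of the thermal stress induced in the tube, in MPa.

σ ≈ 159 MPa (compressive)

With length fixed, the mechanical strain must cancel the thermal strain αΔT = 16.2×10⁻⁶ × 50 = 810×10⁻⁶.
The stress required to suppress this strain is σ = Eε = 196×10³ × 810×10⁻⁶ = 158.8 MPa, compressive since the tube is trying to expand.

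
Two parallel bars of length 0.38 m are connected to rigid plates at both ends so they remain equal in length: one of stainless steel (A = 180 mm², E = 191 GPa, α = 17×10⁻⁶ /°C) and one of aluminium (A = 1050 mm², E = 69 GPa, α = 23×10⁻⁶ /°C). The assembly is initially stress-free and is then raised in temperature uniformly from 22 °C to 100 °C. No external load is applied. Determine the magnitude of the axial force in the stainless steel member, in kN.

Both members must finish at the same length. With the larger α, the aluminium tends to over-expand; the plates restrain it, putting the aluminium in compression and the stainless steel in tension. With no external load the two internal forces are equal and opposite, magnitude P.
Equating the net (thermal + elastic) strains gives |α₁ − α₂|·ΔT = P·[1/(A₁E₁) + 1/(A₂E₂)].
|α₁ − α₂|·ΔT = 6×10⁻⁶ × 78 = 0.000468.
1/(A₁E₁) + 1/(A₂E₂) = 1/(180×191×10³) + 1/(1050×69×10³) = 4.289×10⁻⁸ N⁻¹.
So P = 0.000468 / 4.289×10⁻⁸ = 10.91 kN.

P ≈ 10.9 kN (tensile in the stainless steel)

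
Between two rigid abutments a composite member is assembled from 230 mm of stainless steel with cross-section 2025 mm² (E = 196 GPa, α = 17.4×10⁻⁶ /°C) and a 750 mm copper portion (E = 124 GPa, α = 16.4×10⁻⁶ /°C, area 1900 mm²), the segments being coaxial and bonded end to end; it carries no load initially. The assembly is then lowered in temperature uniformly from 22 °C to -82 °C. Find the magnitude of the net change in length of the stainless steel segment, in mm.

|ΔL| ≈ 0.155 mm

Free thermal contraction of the whole bar: Σ αᵢΔT Lᵢ = 17.4×10⁻⁶×104×230 + 16.4×10⁻⁶×104×750 = 1.695 mm.
Since the ends are fixed, an axial force P builds up, equal in every segment, with P · Σ Lᵢ/(AᵢEᵢ) = δ_free.
The series flexibility is Σ Lᵢ/(AᵢEᵢ) = 230/(2025×196×10³) + 750/(1900×124×10³) = 3.763×10⁻⁶ mm/N.
P = 1.695 / 3.763×10⁻⁶ = 450600 N = 450.6 kN, tensile.
For the stainless steel segment, free thermal change = 17.4×10⁻⁶×104×230 = 0.4162 mm and elastic change from P = 450600×230/(2025×196×10³) = 0.2611 mm; these oppose, so the net change is 0.155 mm (segment shortens).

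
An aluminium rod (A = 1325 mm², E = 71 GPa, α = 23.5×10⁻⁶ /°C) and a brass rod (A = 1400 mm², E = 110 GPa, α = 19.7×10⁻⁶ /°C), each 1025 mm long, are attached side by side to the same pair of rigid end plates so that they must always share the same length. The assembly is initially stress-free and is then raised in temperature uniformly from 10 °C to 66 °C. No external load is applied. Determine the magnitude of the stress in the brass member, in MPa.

σ ≈ 8.88 MPa (tensile)

The aluminium has the larger α, so on heating it would change length more than the brass if both were free. The rigid plates force a common final length, so the aluminium is put into compression and the brass into tension, with equal and opposite forces P (no external load).
Setting the final lengths equal and cancelling L: (α₁ − α₂)ΔT = P/(A₁E₁) + P/(A₂E₂).
|α₁ − α₂|·ΔT = 3.8×10⁻⁶ × 56 = 0.0002128.
1/(A₁E₁) + 1/(A₂E₂) = 1/(1325×71×10³) + 1/(1400×110×10³) = 1.712×10⁻⁸ N⁻¹.
P = 0.0002128 / 1.712×10⁻⁸ = 12430 N = 12.43 kN.
σ_{brass} = P/A₂ = 12430/1400 = 8.877 MPa, tensile.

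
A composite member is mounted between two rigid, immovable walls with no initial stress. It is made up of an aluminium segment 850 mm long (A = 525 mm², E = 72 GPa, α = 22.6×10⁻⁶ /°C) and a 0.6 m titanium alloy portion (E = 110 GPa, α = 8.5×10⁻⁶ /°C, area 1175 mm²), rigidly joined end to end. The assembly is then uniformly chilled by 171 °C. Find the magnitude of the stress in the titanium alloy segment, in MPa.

σ ≈ 130 MPa (tensile)

With the walls removed the bar would change length by δ_free = Σ αᵢΔT Lᵢ = 22.6×10⁻⁶×171×850 + 8.5×10⁻⁶×171×600 = 4.157 mm.
Since the ends are fixed, an axial force P builds up, equal in every segment, with P · Σ Lᵢ/(AᵢEᵢ) = δ_free.
The series flexibility is Σ Lᵢ/(AᵢEᵢ) = 850/(525×72×10³) + 600/(1175×110×10³) = 2.713×10⁻⁵ mm/N.
Hence P = δ_free / Σ(L/AE) = 4.157/2.713×10⁻⁵ = 153.2 kN (tensile).
σ_{titanium alloy} = P / A = 153200 / 1175 = 130.4 MPa.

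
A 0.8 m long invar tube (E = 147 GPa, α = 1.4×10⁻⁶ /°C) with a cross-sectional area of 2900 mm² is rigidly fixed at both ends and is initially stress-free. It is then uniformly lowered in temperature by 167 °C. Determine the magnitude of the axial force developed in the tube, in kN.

With zero net strain, σ = E·αΔT = 147 GPa × 1.4×10⁻⁶ × 167 = 34.37 MPa.
P = AEαΔT = 2900 × 147×10³ × 1.4×10⁻⁶ × 167 = 99.67 kN (tensile).

P ≈ 99.7 kN (tensile)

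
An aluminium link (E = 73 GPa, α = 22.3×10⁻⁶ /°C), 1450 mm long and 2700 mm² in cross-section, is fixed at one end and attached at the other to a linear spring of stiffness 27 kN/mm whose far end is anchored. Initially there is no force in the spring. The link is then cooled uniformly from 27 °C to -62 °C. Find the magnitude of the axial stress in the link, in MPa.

σ ≈ 24 MPa (tensile)

If the spring were absent the link would shorten by αΔT L = 22.3×10⁻⁶ × 89 × 1450 = 2.878 mm.
Let P be the tensile force in the spring. The link extends elastically by PL/(AE) and the spring stretches by P/k; together these equal δ_free.
So P = δ_free / [L/(AE) + 1/k] = 2.878 / [ 1450/(2700×73×10³) + 1/(27×10³) ].
P = 2.878 / 4.439×10⁻⁵ = 64820 N.
σ = P/A = 64820/2700 = 24.01 MPa.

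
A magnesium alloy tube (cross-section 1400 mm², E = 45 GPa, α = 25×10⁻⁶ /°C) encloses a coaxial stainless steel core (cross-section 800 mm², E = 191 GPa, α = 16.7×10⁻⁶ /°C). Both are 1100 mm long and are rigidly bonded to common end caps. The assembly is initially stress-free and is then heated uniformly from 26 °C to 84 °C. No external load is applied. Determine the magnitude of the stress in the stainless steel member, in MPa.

σ ≈ 26.8 MPa (tensile)

Equilibrium of a rigid end plate with no external load gives equal and opposite internal forces ±P in the two members. Since α_{magnesium alloy} > α_{stainless steel}, heating drives the magnesium alloy into compression and the stainless steel into tension.
Setting the final lengths equal and cancelling L: (α₁ − α₂)ΔT = P/(A₁E₁) + P/(A₂E₂).
|α₁ − α₂|·ΔT = 8.3×10⁻⁶ × 58 = 0.0004814.
1/(A₁E₁) + 1/(A₂E₂) = 1/(1400×45×10³) + 1/(800×191×10³) = 2.242×10⁻⁸ N⁻¹.
P = 0.0004814 / 2.242×10⁻⁸ = 21470 N = 21.47 kN.
σ_{stainless steel} = P/A₂ = 21470/800 = 26.84 MPa, tensile.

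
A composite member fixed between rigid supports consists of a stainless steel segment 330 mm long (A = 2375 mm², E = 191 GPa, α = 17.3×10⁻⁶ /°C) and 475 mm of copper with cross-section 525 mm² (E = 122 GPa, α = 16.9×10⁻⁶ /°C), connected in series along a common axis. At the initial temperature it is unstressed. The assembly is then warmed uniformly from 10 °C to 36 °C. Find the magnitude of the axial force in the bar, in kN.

P ≈ 43.9 kN (compressive)

If the supports were absent, the total length change would be Σ αᵢΔT Lᵢ = 17.3×10⁻⁶×26×330 + 16.9×10⁻⁶×26×475 = 0.3571 mm.
The rigid supports impose zero overall length change; the single axial force P common to all segments must satisfy P Σ Lᵢ/(AᵢEᵢ) = δ_free.
The series flexibility is Σ Lᵢ/(AᵢEᵢ) = 330/(2375×191×10³) + 475/(525×122×10³) = 8.144×10⁻⁶ mm/N.
Hence P = δ_free / Σ(L/AE) = 0.3571/8.144×10⁻⁶ = 43.86 kN (compressive).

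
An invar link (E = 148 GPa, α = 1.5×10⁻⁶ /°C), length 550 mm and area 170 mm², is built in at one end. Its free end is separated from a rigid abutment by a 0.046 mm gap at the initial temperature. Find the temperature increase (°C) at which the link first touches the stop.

Contact occurs when the free expansion equals the gap: αΔT L = 0.046 mm.
ΔT = 0.046 / (1.5×10⁻⁶ × 550) = 55.76 °C.

ΔT ≈ 55.8 °C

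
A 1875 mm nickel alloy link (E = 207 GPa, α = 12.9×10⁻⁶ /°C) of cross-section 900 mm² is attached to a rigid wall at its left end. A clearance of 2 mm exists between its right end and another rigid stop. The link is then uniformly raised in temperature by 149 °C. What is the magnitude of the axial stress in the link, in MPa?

If the wall were absent the link would grow by αΔT L = 12.9×10⁻⁶ × 149 × 1875 = 3.604 mm.
This exceeds the 2 mm gap, so the wall pushes back. The portion of expansion that must be recovered elastically is δ_free − gap = 3.604 − 2 = 1.604 mm.
That suppressed elongation corresponds to σ = E·Δ/L = 207×10³ × 1.604/1875 = 177.1 MPa.

σ ≈ 177 MPa (compressive)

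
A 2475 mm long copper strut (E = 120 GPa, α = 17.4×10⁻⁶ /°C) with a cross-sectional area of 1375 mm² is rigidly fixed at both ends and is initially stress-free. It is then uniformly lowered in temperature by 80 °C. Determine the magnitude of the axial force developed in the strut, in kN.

P ≈ 230 kN (tensile)

With zero net strain, σ = E·αΔT = 120 GPa × 17.4×10⁻⁶ × 80 = 167 MPa.
Axial force P = σA = 167 × 1375 = 229700 N = 229.7 kN, tensile.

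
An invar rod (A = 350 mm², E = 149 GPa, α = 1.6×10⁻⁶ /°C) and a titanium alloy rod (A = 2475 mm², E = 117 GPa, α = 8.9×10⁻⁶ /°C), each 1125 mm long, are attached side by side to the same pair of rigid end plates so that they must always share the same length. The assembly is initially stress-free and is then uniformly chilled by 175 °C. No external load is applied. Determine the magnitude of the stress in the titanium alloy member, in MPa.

σ ≈ 22.8 MPa (tensile)

The titanium alloy has the larger α, so on cooling it would change length more than the invar if both were free. The rigid plates force a common final length, so the titanium alloy is put into tension and the invar into compression, with equal and opposite forces P (no external load).
Setting the final lengths equal and cancelling L: (α₁ − α₂)ΔT = P/(A₁E₁) + P/(A₂E₂).
|α₁ − α₂|·ΔT = 7.3×10⁻⁶ × 175 = 0.001277.
1/(A₁E₁) + 1/(A₂E₂) = 1/(350×149×10³) + 1/(2475×117×10³) = 2.263×10⁻⁸ N⁻¹.
P = 0.001277 / 2.263×10⁻⁸ = 56450 N = 56.45 kN.
σ_{titanium alloy} = P/A₂ = 56450/2475 = 22.81 MPa, tensile.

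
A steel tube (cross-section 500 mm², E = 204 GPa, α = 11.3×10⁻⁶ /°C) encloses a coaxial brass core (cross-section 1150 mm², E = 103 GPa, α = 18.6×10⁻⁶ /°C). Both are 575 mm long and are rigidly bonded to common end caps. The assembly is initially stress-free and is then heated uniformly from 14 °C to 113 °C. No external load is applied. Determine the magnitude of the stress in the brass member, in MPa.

Both members must finish at the same length. With the larger α, the brass tends to over-expand; the plates restrain it, putting the brass in compression and the steel in tension. With no external load the two internal forces are equal and opposite, magnitude P.
Setting the final lengths equal and cancelling L: (α₁ − α₂)ΔT = P/(A₁E₁) + P/(A₂E₂).
|α₁ − α₂|·ΔT = 7.3×10⁻⁶ × 99 = 0.0007227.
1/(A₁E₁) + 1/(A₂E₂) = 1/(500×204×10³) + 1/(1150×103×10³) = 1.825×10⁻⁸ N⁻¹.
P = 0.0007227 / 1.825×10⁻⁸ = 39610 N = 39.61 kN.
σ_{brass} = P/A₂ = 39610/1150 = 34.44 MPa, compressive.

σ ≈ 34.4 MPa (compressive)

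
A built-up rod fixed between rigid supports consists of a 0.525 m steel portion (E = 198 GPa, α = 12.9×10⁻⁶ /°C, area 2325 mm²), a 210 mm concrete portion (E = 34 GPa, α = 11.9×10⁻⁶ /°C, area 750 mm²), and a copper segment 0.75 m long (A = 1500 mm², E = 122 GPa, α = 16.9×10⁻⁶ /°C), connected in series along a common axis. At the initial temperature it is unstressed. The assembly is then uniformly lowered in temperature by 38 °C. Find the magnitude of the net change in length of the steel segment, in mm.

If the supports were absent, the total length change would be Σ αᵢΔT Lᵢ = 12.9×10⁻⁶×38×525 + 11.9×10⁻⁶×38×210 + 16.9×10⁻⁶×38×750 = 0.834 mm.
The walls prevent any net length change, so an axial force P (same in every segment) develops. Compatibility: P · Σ Lᵢ/(AᵢEᵢ) = δ_free.
The series flexibility is Σ Lᵢ/(AᵢEᵢ) = 525/(2325×198×10³) + 210/(750×34×10³) + 750/(1500×122×10³) = 1.347×10⁻⁵ mm/N.
So P = 0.834 / 1.347×10⁻⁵ = 61.89 kN, tensile.
For the steel segment, free thermal change = 12.9×10⁻⁶×38×525 = 0.2574 mm and elastic change from P = 61890×525/(2325×198×10³) = 0.07059 mm; these oppose, so the net change is 0.187 mm (segment shortens).

|ΔL| ≈ 0.187 mm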